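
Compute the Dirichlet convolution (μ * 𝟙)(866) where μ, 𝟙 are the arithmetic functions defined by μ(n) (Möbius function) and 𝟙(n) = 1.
(μ * 𝟙)(866) = 0

Divisors of 866: [1, 2, 433, 866]. For each d | 866:
  d = 1: μ(1) · 𝟙(866/1) = 1 · 1 = 1
  d = 2: μ(2) · 𝟙(866/2) = -1 · 1 = -1
  d = 433: μ(433) · 𝟙(866/433) = -1 · 1 = -1
  d = 866: μ(866) · 𝟙(866/866) = 1 · 1 = 1
Summing: (μ * 𝟙)(866) = 1 + -1 + -1 + 1 = 0.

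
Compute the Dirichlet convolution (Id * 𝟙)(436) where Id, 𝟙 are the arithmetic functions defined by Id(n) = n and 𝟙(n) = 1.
(Id * 𝟙)(436) = 770

Divisors of 436: [1, 2, 4, 109, 218, 436]. For each d | 436:
  d = 1: Id(1) · 𝟙(436/1) = 1 · 1 = 1
  d = 2: Id(2) · 𝟙(436/2) = 2 · 1 = 2
  d = 4: Id(4) · 𝟙(436/4) = 4 · 1 = 4
  d = 109: Id(109) · 𝟙(436/109) = 109 · 1 = 109
  d = 218: Id(218) · 𝟙(436/218) = 218 · 1 = 218
  d = 436: Id(436) · 𝟙(436/436) = 436 · 1 = 436
Summing: (Id * 𝟙)(436) = 1 + 2 + 4 + 109 + 218 + 436 = 770.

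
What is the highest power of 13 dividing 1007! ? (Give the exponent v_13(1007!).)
v_13(1007!) = 82

Legendre's formula: v_p(n!) = Σ_{k ≥ 1} ⌊n / p^k⌋. For p = 13, n = 1007, the terms are:
  ⌊1007/13^1⌋ = ⌊1007/13⌋ = 77
  ⌊1007/13^2⌋ = ⌊1007/169⌋ = 5
(the next term ⌊1007/13^3⌋ = 0, terminating the sum). Summing: v_13(1007!) = 77 + 5 = 82.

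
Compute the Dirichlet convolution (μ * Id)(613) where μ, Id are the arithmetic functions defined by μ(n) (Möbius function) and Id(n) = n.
(μ * Id)(613) = 612

Divisors of 613: [1, 613]. For each d | 613:
  d = 1: μ(1) · Id(613/1) = 1 · 613 = 613
  d = 613: μ(613) · Id(613/613) = -1 · 1 = -1
Summing: (μ * Id)(613) = 613 + -1 = 612.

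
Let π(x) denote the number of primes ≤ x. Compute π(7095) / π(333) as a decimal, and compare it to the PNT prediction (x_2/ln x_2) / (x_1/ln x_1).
π(7095)/π(333) = 909/67 ≈ 13.5672;  PNT prediction ≈ 13.9560.

π(333) = 67 and π(7095) = 909, so π(7095)/π(333) ≈ 13.5672. The PNT-predicted ratio is (7095/ln(7095)) / (333/ln(333)) ≈ 13.9560. The two agree to within a few percent, as expected.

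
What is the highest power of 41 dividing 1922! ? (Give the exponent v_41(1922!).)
v_41(1922!) = 47

Legendre's formula: v_p(n!) = Σ_{k ≥ 1} ⌊n / p^k⌋. For p = 41, n = 1922, the terms are:
  ⌊1922/41^1⌋ = ⌊1922/41⌋ = 46
  ⌊1922/41^2⌋ = ⌊1922/1681⌋ = 1
(the next term ⌊1922/41^3⌋ = 0, terminating the sum). Summing: v_41(1922!) = 46 + 1 = 47.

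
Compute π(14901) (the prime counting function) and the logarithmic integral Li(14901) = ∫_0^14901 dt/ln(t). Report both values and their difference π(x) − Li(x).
π(14901) = 1746;  Li(14901) ≈ 1766.33;  π(x) − Li(x) ≈ -20.33.

Direct count of primes ≤ 14901 gives π(14901) = 1746. Numerical evaluation of the logarithmic integral gives Li(14901) ≈ 1766.33. The difference π(x) − Li(x) ≈ -20.33 is typically negative for small/moderate x (Li(x) overestimates), though Littlewood's theorem shows this sign changes infinitely often.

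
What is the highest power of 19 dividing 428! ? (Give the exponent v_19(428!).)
v_19(428!) = 23

Legendre's formula: v_p(n!) = Σ_{k ≥ 1} ⌊n / p^k⌋. For p = 19, n = 428, the terms are:
  ⌊428/19^1⌋ = ⌊428/19⌋ = 22
  ⌊428/19^2⌋ = ⌊428/361⌋ = 1
(the next term ⌊428/19^3⌋ = 0, terminating the sum). Summing: v_19(428!) = 22 + 1 = 23.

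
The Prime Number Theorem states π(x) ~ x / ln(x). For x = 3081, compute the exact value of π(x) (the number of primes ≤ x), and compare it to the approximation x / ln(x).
π(3081) = 440;  x/ln(x) ≈ 383.54;  relative error ≈ 12.83%.

Directly count primes up to 3081: π(3081) = 440. The PNT approximation gives 3081/ln(3081) ≈ 3081/8.03301 ≈ 383.54. Relative error (π(x) − x/ln(x)) / π(x) ≈ 12.83%; the approximation is known to undercount slightly (Li(x) is a better estimate).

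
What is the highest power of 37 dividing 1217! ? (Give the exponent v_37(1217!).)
v_37(1217!) = 32

Legendre's formula: v_p(n!) = Σ_{k ≥ 1} ⌊n / p^k⌋. For p = 37, n = 1217, the terms are:
  ⌊1217/37^1⌋ = ⌊1217/37⌋ = 32
(the next term ⌊1217/37^2⌋ = 0, terminating the sum). Summing: v_37(1217!) = 32 = 32.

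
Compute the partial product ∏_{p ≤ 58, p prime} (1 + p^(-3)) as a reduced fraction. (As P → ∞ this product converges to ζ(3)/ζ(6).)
∏ = 1193284353855226596885466673602596175872/1009953283877483663098780766542609340885

The primes p ≤ 58 are [2, 3, 5, 7, 11, 13, 17, 19, 23, 29, 31, 37, 41, 43, 47, 53]. For each, (1 + 1/p^3) = (p^3 + 1)/p^3. Multiplying these fractions over p ∈ [2, 3, 5, 7, 11, 13, 17, 19, 23, 29, 31, 37, 41, 43, 47, 53] gives 1193284353855226596885466673602596175872/1009953283877483663098780766542609340885. (In the limit P → ∞ this tends to ζ(3)/ζ(6).)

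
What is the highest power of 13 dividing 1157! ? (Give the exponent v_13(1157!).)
v_13(1157!) = 95

Legendre's formula: v_p(n!) = Σ_{k ≥ 1} ⌊n / p^k⌋. For p = 13, n = 1157, the terms are:
  ⌊1157/13^1⌋ = ⌊1157/13⌋ = 89
  ⌊1157/13^2⌋ = ⌊1157/169⌋ = 6
(the next term ⌊1157/13^3⌋ = 0, terminating the sum). Summing: v_13(1157!) = 89 + 6 = 95.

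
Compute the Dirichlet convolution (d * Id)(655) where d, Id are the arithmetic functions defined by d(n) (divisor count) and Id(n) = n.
(d * Id)(655) = 931

Divisors of 655: [1, 5, 131, 655]. For each d | 655:
  d = 1: d(1) · Id(655/1) = 1 · 655 = 655
  d = 5: d(5) · Id(655/5) = 2 · 131 = 262
  d = 131: d(131) · Id(655/131) = 2 · 5 = 10
  d = 655: d(655) · Id(655/655) = 4 · 1 = 4
Summing: (d * Id)(655) = 655 + 262 + 10 + 4 = 931.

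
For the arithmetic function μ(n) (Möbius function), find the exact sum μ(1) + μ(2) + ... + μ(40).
Σ_{n ≤ 40} μ(n) = 0

Compute μ(n) for each 1 ≤ n ≤ 40: μ(1) = 1, μ(2) = -1, μ(3) = -1, μ(4) = 0, μ(5) = -1, μ(6) = 1, μ(7) = -1, μ(8) = 0, μ(9) = 0, μ(10) = 1, μ(11) = -1, μ(12) = 0, μ(13) = -1, μ(14) = 1, μ(15) = 1, μ(16) = 0, μ(17) = -1, μ(18) = 0, μ(19) = -1, μ(20) = 0, μ(21) = 1, μ(22) = 1, μ(23) = -1, μ(24) = 0, μ(25) = 0, μ(26) = 1, μ(27) = 0, μ(28) = 0, μ(29) = -1, μ(30) = -1, μ(31) = -1, μ(32) = 0, μ(33) = 1, μ(34) = 1, μ(35) = 1, μ(36) = 0, μ(37) = -1, μ(38) = 1, μ(39) = 1, μ(40) = 0. Summing all 40 values: 0. (Mertens function M(x) = Σ_{n ≤ x} μ(n); on average M(x) should be small (PNT ⟺ M(x) = o(x)).)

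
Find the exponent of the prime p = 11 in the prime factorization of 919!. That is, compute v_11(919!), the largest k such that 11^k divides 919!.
v_11(919!) = 90

Legendre's formula: v_p(n!) = Σ_{k ≥ 1} ⌊n / p^k⌋. For p = 11, n = 919, the terms are:
  ⌊919/11^1⌋ = ⌊919/11⌋ = 83
  ⌊919/11^2⌋ = ⌊919/121⌋ = 7
(the next term ⌊919/11^3⌋ = 0, terminating the sum). Summing: v_11(919!) = 83 + 7 = 90.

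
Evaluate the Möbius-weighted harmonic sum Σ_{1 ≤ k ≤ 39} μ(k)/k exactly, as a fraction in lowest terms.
Σ μ(k)/k = 124873406579/2473579378270

Values of μ(k) for 1 ≤ k ≤ 39: μ(1) = 1, μ(2) = -1, μ(3) = -1, μ(5) = -1, μ(6) = 1, μ(7) = -1, μ(10) = 1, μ(11) = -1, μ(13) = -1, μ(14) = 1, μ(15) = 1, μ(17) = -1, μ(19) = -1, μ(21) = 1, μ(22) = 1, μ(23) = -1, μ(26) = 1, μ(29) = -1, μ(30) = -1, μ(31) = -1, μ(33) = 1, μ(34) = 1, μ(35) = 1, μ(37) = -1, μ(38) = 1, μ(39) = 1, with μ = 0 on non-squarefree integers. Summing μ(k)/k for k where μ(k) ≠ 0 gives 124873406579/2473579378270 ≈ 0.0505. (PNT ⟺ this sum → 0 as n → ∞.)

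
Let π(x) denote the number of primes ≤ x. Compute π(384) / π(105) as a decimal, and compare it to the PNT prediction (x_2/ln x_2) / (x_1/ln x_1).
π(384)/π(105) = 76/27 ≈ 2.8148;  PNT prediction ≈ 2.8602.

π(105) = 27 and π(384) = 76, so π(384)/π(105) ≈ 2.8148. The PNT-predicted ratio is (384/ln(384)) / (105/ln(105)) ≈ 2.8602. The two agree to within a few percent, as expected.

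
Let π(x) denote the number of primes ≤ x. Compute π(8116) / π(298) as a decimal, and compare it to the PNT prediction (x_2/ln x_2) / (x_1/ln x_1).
π(8116)/π(298) = 1020/62 ≈ 16.4516;  PNT prediction ≈ 17.2369.

π(298) = 62 and π(8116) = 1020, so π(8116)/π(298) ≈ 16.4516. The PNT-predicted ratio is (8116/ln(8116)) / (298/ln(298)) ≈ 17.2369. The two agree to within a few percent, as expected.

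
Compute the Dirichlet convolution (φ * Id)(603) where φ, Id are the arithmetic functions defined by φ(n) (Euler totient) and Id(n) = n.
(φ * Id)(603) = 2793

Divisors of 603: [1, 3, 9, 67, 201, 603]. For each d | 603:
  d = 1: φ(1) · Id(603/1) = 1 · 603 = 603
  d = 3: φ(3) · Id(603/3) = 2 · 201 = 402
  d = 9: φ(9) · Id(603/9) = 6 · 67 = 402
  d = 67: φ(67) · Id(603/67) = 66 · 9 = 594
  d = 201: φ(201) · Id(603/201) = 132 · 3 = 396
  d = 603: φ(603) · Id(603/603) = 396 · 1 = 396
Summing: (φ * Id)(603) = 603 + 402 + 402 + 594 + 396 + 396 = 2793.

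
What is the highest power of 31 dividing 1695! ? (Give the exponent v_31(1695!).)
v_31(1695!) = 55

Legendre's formula: v_p(n!) = Σ_{k ≥ 1} ⌊n / p^k⌋. For p = 31, n = 1695, the terms are:
  ⌊1695/31^1⌋ = ⌊1695/31⌋ = 54
  ⌊1695/31^2⌋ = ⌊1695/961⌋ = 1
(the next term ⌊1695/31^3⌋ = 0, terminating the sum). Summing: v_31(1695!) = 54 + 1 = 55.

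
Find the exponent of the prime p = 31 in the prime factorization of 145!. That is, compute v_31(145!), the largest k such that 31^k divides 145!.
v_31(145!) = 4

Legendre's formula: v_p(n!) = Σ_{k ≥ 1} ⌊n / p^k⌋. For p = 31, n = 145, the terms are:
  ⌊145/31^1⌋ = ⌊145/31⌋ = 4
(the next term ⌊145/31^2⌋ = 0, terminating the sum). Summing: v_31(145!) = 4 = 4.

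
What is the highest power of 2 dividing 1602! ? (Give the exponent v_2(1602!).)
v_2(1602!) = 1598

Legendre's formula: v_p(n!) = Σ_{k ≥ 1} ⌊n / p^k⌋. For p = 2, n = 1602, the terms are:
  ⌊1602/2^1⌋ = ⌊1602/2⌋ = 801
  ⌊1602/2^2⌋ = ⌊1602/4⌋ = 400
  ⌊1602/2^3⌋ = ⌊1602/8⌋ = 200
  ⌊1602/2^4⌋ = ⌊1602/16⌋ = 100
  ⌊1602/2^5⌋ = ⌊1602/32⌋ = 50
  ⌊1602/2^6⌋ = ⌊1602/64⌋ = 25
  ⌊1602/2^7⌋ = ⌊1602/128⌋ = 12
  ⌊1602/2^8⌋ = ⌊1602/256⌋ = 6
  ⌊1602/2^9⌋ = ⌊1602/512⌋ = 3
  ⌊1602/2^10⌋ = ⌊1602/1024⌋ = 1
(the next term ⌊1602/2^11⌋ = 0, terminating the sum). Summing: v_2(1602!) = 801 + 400 + 200 + 100 + 50 + 25 + 12 + 6 + 3 + 1 = 1598.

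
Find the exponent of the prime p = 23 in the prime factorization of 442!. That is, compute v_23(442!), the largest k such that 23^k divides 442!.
v_23(442!) = 19

Legendre's formula: v_p(n!) = Σ_{k ≥ 1} ⌊n / p^k⌋. For p = 23, n = 442, the terms are:
  ⌊442/23^1⌋ = ⌊442/23⌋ = 19
(the next term ⌊442/23^2⌋ = 0, terminating the sum). Summing: v_23(442!) = 19 = 19.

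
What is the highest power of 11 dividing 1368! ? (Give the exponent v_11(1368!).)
v_11(1368!) = 136

Legendre's formula: v_p(n!) = Σ_{k ≥ 1} ⌊n / p^k⌋. For p = 11, n = 1368, the terms are:
  ⌊1368/11^1⌋ = ⌊1368/11⌋ = 124
  ⌊1368/11^2⌋ = ⌊1368/121⌋ = 11
  ⌊1368/11^3⌋ = ⌊1368/1331⌋ = 1
(the next term ⌊1368/11^4⌋ = 0, terminating the sum). Summing: v_11(1368!) = 124 + 11 + 1 = 136.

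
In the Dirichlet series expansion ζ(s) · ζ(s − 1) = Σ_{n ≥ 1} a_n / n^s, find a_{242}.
σ(242) = 399

In the product (Σ m^0/m^s)(Σ k / k^s) = Σ (Σ_{d | n} d) / n^s, the coefficient of 1/n^s is σ(n) = Σ_{d | n} d. For n = 242, divisors are [1, 2, 11, 22, 121, 242]; summing: σ(242) = 399.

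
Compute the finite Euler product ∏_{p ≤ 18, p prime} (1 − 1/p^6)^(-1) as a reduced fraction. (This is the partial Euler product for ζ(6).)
∏ = 3816568575537013278125/3751506094174038687744

The primes p ≤ 18 are [2, 3, 5, 7, 11, 13, 17]. For each prime, (1 − 1/p^6)^(-1) = p^6 / (p^6 − 1). The product is (1 − 1/2^6)^(-1), (1 − 1/3^6)^(-1), (1 − 1/5^6)^(-1), (1 − 1/7^6)^(-1), (1 − 1/11^6)^(-1), (1 − 1/13^6)^(-1), (1 − 1/17^6)^(-1) = ∏ p^6 / (p^6 − 1) = 3816568575537013278125/3751506094174038687744.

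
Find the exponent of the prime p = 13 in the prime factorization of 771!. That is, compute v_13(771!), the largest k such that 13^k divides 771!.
v_13(771!) = 63

Legendre's formula: v_p(n!) = Σ_{k ≥ 1} ⌊n / p^k⌋. For p = 13, n = 771, the terms are:
  ⌊771/13^1⌋ = ⌊771/13⌋ = 59
  ⌊771/13^2⌋ = ⌊771/169⌋ = 4
(the next term ⌊771/13^3⌋ = 0, terminating the sum). Summing: v_13(771!) = 59 + 4 = 63.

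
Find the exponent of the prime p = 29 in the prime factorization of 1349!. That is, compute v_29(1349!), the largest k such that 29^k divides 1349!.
v_29(1349!) = 47

Legendre's formula: v_p(n!) = Σ_{k ≥ 1} ⌊n / p^k⌋. For p = 29, n = 1349, the terms are:
  ⌊1349/29^1⌋ = ⌊1349/29⌋ = 46
  ⌊1349/29^2⌋ = ⌊1349/841⌋ = 1
(the next term ⌊1349/29^3⌋ = 0, terminating the sum). Summing: v_29(1349!) = 46 + 1 = 47.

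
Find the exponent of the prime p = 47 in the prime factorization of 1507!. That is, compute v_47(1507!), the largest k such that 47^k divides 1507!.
v_47(1507!) = 32

Legendre's formula: v_p(n!) = Σ_{k ≥ 1} ⌊n / p^k⌋. For p = 47, n = 1507, the terms are:
  ⌊1507/47^1⌋ = ⌊1507/47⌋ = 32
(the next term ⌊1507/47^2⌋ = 0, terminating the sum). Summing: v_47(1507!) = 32 = 32.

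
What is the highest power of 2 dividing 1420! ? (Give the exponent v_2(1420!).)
v_2(1420!) = 1415

Legendre's formula: v_p(n!) = Σ_{k ≥ 1} ⌊n / p^k⌋. For p = 2, n = 1420, the terms are:
  ⌊1420/2^1⌋ = ⌊1420/2⌋ = 710
  ⌊1420/2^2⌋ = ⌊1420/4⌋ = 355
  ⌊1420/2^3⌋ = ⌊1420/8⌋ = 177
  ⌊1420/2^4⌋ = ⌊1420/16⌋ = 88
  ⌊1420/2^5⌋ = ⌊1420/32⌋ = 44
  ⌊1420/2^6⌋ = ⌊1420/64⌋ = 22
  ⌊1420/2^7⌋ = ⌊1420/128⌋ = 11
  ⌊1420/2^8⌋ = ⌊1420/256⌋ = 5
  ⌊1420/2^9⌋ = ⌊1420/512⌋ = 2
  ⌊1420/2^10⌋ = ⌊1420/1024⌋ = 1
(the next term ⌊1420/2^11⌋ = 0, terminating the sum). Summing: v_2(1420!) = 710 + 355 + 177 + 88 + 44 + 22 + 11 + 5 + 2 + 1 = 1415.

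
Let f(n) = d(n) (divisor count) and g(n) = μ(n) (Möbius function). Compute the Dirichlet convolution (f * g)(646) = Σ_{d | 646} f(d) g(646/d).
(d * μ)(646) = 1

Divisors of 646: [1, 2, 17, 19, 34, 38, 323, 646]. For each d | 646:
  d = 1: d(1) · μ(646/1) = 1 · -1 = -1
  d = 2: d(2) · μ(646/2) = 2 · 1 = 2
  d = 17: d(17) · μ(646/17) = 2 · 1 = 2
  d = 19: d(19) · μ(646/19) = 2 · 1 = 2
  d = 34: d(34) · μ(646/34) = 4 · -1 = -4
  d = 38: d(38) · μ(646/38) = 4 · -1 = -4
  d = 323: d(323) · μ(646/323) = 4 · -1 = -4
  d = 646: d(646) · μ(646/646) = 8 · 1 = 8
Summing: (d * μ)(646) = -1 + 2 + 2 + 2 + -4 + -4 + -4 + 8 = 1.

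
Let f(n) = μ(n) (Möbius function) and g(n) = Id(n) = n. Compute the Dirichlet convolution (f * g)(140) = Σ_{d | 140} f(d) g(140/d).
(μ * Id)(140) = 48

Divisors of 140: [1, 2, 4, 5, 7, 10, 14, 20, 28, 35, 70, 140]. For each d | 140:
  d = 1: μ(1) · Id(140/1) = 1 · 140 = 140
  d = 2: μ(2) · Id(140/2) = -1 · 70 = -70
  d = 4: μ(4) · Id(140/4) = 0 · 35 = 0
  d = 5: μ(5) · Id(140/5) = -1 · 28 = -28
  d = 7: μ(7) · Id(140/7) = -1 · 20 = -20
  d = 10: μ(10) · Id(140/10) = 1 · 14 = 14
  d = 14: μ(14) · Id(140/14) = 1 · 10 = 10
  d = 20: μ(20) · Id(140/20) = 0 · 7 = 0
  d = 28: μ(28) · Id(140/28) = 0 · 5 = 0
  d = 35: μ(35) · Id(140/35) = 1 · 4 = 4
  d = 70: μ(70) · Id(140/70) = -1 · 2 = -2
  d = 140: μ(140) · Id(140/140) = 0 · 1 = 0
Summing: (μ * Id)(140) = 140 + -70 + 0 + -28 + -20 + 14 + 10 + 0 + 0 + 4 + -2 + 0 = 48.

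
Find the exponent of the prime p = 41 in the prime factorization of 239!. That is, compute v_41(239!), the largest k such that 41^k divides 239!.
v_41(239!) = 5

Legendre's formula: v_p(n!) = Σ_{k ≥ 1} ⌊n / p^k⌋. For p = 41, n = 239, the terms are:
  ⌊239/41^1⌋ = ⌊239/41⌋ = 5
(the next term ⌊239/41^2⌋ = 0, terminating the sum). Summing: v_41(239!) = 5 = 5.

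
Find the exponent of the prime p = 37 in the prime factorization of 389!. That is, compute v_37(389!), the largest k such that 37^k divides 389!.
v_37(389!) = 10

Legendre's formula: v_p(n!) = Σ_{k ≥ 1} ⌊n / p^k⌋. For p = 37, n = 389, the terms are:
  ⌊389/37^1⌋ = ⌊389/37⌋ = 10
(the next term ⌊389/37^2⌋ = 0, terminating the sum). Summing: v_37(389!) = 10 = 10.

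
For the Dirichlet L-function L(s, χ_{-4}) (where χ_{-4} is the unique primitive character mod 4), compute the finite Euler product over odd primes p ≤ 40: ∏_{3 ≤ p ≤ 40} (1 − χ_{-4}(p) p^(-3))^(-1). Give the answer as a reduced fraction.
∏ = 23039676015771696171729025/23777920687809392849977344

The odd primes p ≤ 40 are [3, 5, 7, 11, 13, 17, 19, 23, 29, 31, 37]. For each, χ(p) = 1 if p ≡ 1 mod 4, χ(p) = −1 if p ≡ 3 mod 4. Taking (1 − χ(p)/p^3)^(-1) = p^3/(p^3 − χ(p)): (1 − (-1)/3^3)^(-1) · (1 − (1)/5^3)^(-1) · (1 − (-1)/7^3)^(-1) · (1 − (-1)/11^3)^(-1) · (1 − (1)/13^3)^(-1) · (1 − (1)/17^3)^(-1) · (1 − (-1)/19^3)^(-1) · (1 − (-1)/23^3)^(-1) · (1 − (1)/29^3)^(-1) · (1 − (-1)/31^3)^(-1) · (1 − (1)/37^3)^(-1) = 23039676015771696171729025/23777920687809392849977344.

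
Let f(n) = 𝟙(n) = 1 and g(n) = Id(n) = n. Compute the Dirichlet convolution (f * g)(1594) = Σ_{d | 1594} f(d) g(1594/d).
(𝟙 * Id)(1594) = 2394

Divisors of 1594: [1, 2, 797, 1594]. For each d | 1594:
  d = 1: 𝟙(1) · Id(1594/1) = 1 · 1594 = 1594
  d = 2: 𝟙(2) · Id(1594/2) = 1 · 797 = 797
  d = 797: 𝟙(797) · Id(1594/797) = 1 · 2 = 2
  d = 1594: 𝟙(1594) · Id(1594/1594) = 1 · 1 = 1
Summing: (𝟙 * Id)(1594) = 1594 + 797 + 2 + 1 = 2394.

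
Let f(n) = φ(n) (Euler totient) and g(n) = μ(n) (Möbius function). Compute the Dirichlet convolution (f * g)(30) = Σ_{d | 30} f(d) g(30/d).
(φ * μ)(30) = 0

Divisors of 30: [1, 2, 3, 5, 6, 10, 15, 30]. For each d | 30:
  d = 1: φ(1) · μ(30/1) = 1 · -1 = -1
  d = 2: φ(2) · μ(30/2) = 1 · 1 = 1
  d = 3: φ(3) · μ(30/3) = 2 · 1 = 2
  d = 5: φ(5) · μ(30/5) = 4 · 1 = 4
  d = 6: φ(6) · μ(30/6) = 2 · -1 = -2
  d = 10: φ(10) · μ(30/10) = 4 · -1 = -4
  d = 15: φ(15) · μ(30/15) = 8 · -1 = -8
  d = 30: φ(30) · μ(30/30) = 8 · 1 = 8
Summing: (φ * μ)(30) = -1 + 1 + 2 + 4 + -2 + -4 + -8 + 8 = 0.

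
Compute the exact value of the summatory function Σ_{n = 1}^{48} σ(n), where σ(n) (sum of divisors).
Σ_{n ≤ 48} σ(n) = 1930

Compute σ(n) for each 1 ≤ n ≤ 48: σ(1) = 1, σ(2) = 3, σ(3) = 4, σ(4) = 7, σ(5) = 6, σ(6) = 12, σ(7) = 8, σ(8) = 15, σ(9) = 13, σ(10) = 18, σ(11) = 12, σ(12) = 28, σ(13) = 14, σ(14) = 24, σ(15) = 24, σ(16) = 31, σ(17) = 18, σ(18) = 39, σ(19) = 20, σ(20) = 42, σ(21) = 32, σ(22) = 36, σ(23) = 24, σ(24) = 60, σ(25) = 31, σ(26) = 42, σ(27) = 40, σ(28) = 56, σ(29) = 30, σ(30) = 72, σ(31) = 32, σ(32) = 63, σ(33) = 48, σ(34) = 54, σ(35) = 48, σ(36) = 91, σ(37) = 38, σ(38) = 60, σ(39) = 56, σ(40) = 90, σ(41) = 42, σ(42) = 96, σ(43) = 44, σ(44) = 84, σ(45) = 78, σ(46) = 72, σ(47) = 48, σ(48) = 124. Summing all 48 values: 1930. (Average order: Σ_{n ≤ x} σ(n) ~ (π²/12) x². For x = 48, (π²/12)·48² ≈ 1894.96.)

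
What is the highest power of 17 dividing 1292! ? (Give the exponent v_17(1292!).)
v_17(1292!) = 80

Legendre's formula: v_p(n!) = Σ_{k ≥ 1} ⌊n / p^k⌋. For p = 17, n = 1292, the terms are:
  ⌊1292/17^1⌋ = ⌊1292/17⌋ = 76
  ⌊1292/17^2⌋ = ⌊1292/289⌋ = 4
(the next term ⌊1292/17^3⌋ = 0, terminating the sum). Summing: v_17(1292!) = 76 + 4 = 80.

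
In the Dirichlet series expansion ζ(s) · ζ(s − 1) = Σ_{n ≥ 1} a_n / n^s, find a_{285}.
σ(285) = 480

In the product (Σ m^0/m^s)(Σ k / k^s) = Σ (Σ_{d | n} d) / n^s, the coefficient of 1/n^s is σ(n) = Σ_{d | n} d. For n = 285, divisors are [1, 3, 5, 15, 19, 57, 95, 285]; summing: σ(285) = 480.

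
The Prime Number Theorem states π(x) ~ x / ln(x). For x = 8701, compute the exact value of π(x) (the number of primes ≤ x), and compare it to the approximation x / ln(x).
π(8701) = 1084;  x/ln(x) ≈ 959.19;  relative error ≈ 11.51%.

Directly count primes up to 8701: π(8701) = 1084. The PNT approximation gives 8701/ln(8701) ≈ 8701/9.07119 ≈ 959.19. Relative error (π(x) − x/ln(x)) / π(x) ≈ 11.51%; the approximation is known to undercount slightly (Li(x) is a better estimate).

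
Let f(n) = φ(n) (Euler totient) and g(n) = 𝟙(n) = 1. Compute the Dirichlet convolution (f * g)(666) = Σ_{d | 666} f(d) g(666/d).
(φ * 𝟙)(666) = 666

Divisors of 666: [1, 2, 3, 6, 9, 18, 37, 74, 111, 222, 333, 666]. For each d | 666:
  d = 1: φ(1) · 𝟙(666/1) = 1 · 1 = 1
  d = 2: φ(2) · 𝟙(666/2) = 1 · 1 = 1
  d = 3: φ(3) · 𝟙(666/3) = 2 · 1 = 2
  d = 6: φ(6) · 𝟙(666/6) = 2 · 1 = 2
  d = 9: φ(9) · 𝟙(666/9) = 6 · 1 = 6
  d = 18: φ(18) · 𝟙(666/18) = 6 · 1 = 6
  d = 37: φ(37) · 𝟙(666/37) = 36 · 1 = 36
  d = 74: φ(74) · 𝟙(666/74) = 36 · 1 = 36
  d = 111: φ(111) · 𝟙(666/111) = 72 · 1 = 72
  d = 222: φ(222) · 𝟙(666/222) = 72 · 1 = 72
  d = 333: φ(333) · 𝟙(666/333) = 216 · 1 = 216
  d = 666: φ(666) · 𝟙(666/666) = 216 · 1 = 216
Summing: (φ * 𝟙)(666) = 1 + 1 + 2 + 2 + 6 + 6 + 36 + 36 + 72 + 72 + 216 + 216 = 666.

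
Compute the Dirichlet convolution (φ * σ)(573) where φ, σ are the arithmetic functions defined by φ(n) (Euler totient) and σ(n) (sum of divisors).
(φ * σ)(573) = 2292

Divisors of 573: [1, 3, 191, 573]. For each d | 573:
  d = 1: φ(1) · σ(573/1) = 1 · 768 = 768
  d = 3: φ(3) · σ(573/3) = 2 · 192 = 384
  d = 191: φ(191) · σ(573/191) = 190 · 4 = 760
  d = 573: φ(573) · σ(573/573) = 380 · 1 = 380
Summing: (φ * σ)(573) = 768 + 384 + 760 + 380 = 2292.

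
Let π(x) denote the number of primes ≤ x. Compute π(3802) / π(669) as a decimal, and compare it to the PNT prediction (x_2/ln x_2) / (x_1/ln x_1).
π(3802)/π(669) = 528/121 ≈ 4.3636;  PNT prediction ≈ 4.4852.

π(669) = 121 and π(3802) = 528, so π(3802)/π(669) ≈ 4.3636. The PNT-predicted ratio is (3802/ln(3802)) / (669/ln(669)) ≈ 4.4852. The two agree to within a few percent, as expected.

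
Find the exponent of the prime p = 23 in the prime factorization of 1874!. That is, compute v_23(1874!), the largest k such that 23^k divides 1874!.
v_23(1874!) = 84

Legendre's formula: v_p(n!) = Σ_{k ≥ 1} ⌊n / p^k⌋. For p = 23, n = 1874, the terms are:
  ⌊1874/23^1⌋ = ⌊1874/23⌋ = 81
  ⌊1874/23^2⌋ = ⌊1874/529⌋ = 3
(the next term ⌊1874/23^3⌋ = 0, terminating the sum). Summing: v_23(1874!) = 81 + 3 = 84.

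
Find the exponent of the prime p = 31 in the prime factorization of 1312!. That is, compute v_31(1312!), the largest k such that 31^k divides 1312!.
v_31(1312!) = 43

Legendre's formula: v_p(n!) = Σ_{k ≥ 1} ⌊n / p^k⌋. For p = 31, n = 1312, the terms are:
  ⌊1312/31^1⌋ = ⌊1312/31⌋ = 42
  ⌊1312/31^2⌋ = ⌊1312/961⌋ = 1
(the next term ⌊1312/31^3⌋ = 0, terminating the sum). Summing: v_31(1312!) = 42 + 1 = 43.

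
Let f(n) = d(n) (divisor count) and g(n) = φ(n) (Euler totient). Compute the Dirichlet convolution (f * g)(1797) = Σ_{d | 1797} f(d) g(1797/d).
(d * φ)(1797) = 2400

Divisors of 1797: [1, 3, 599, 1797]. For each d | 1797:
  d = 1: d(1) · φ(1797/1) = 1 · 1196 = 1196
  d = 3: d(3) · φ(1797/3) = 2 · 598 = 1196
  d = 599: d(599) · φ(1797/599) = 2 · 2 = 4
  d = 1797: d(1797) · φ(1797/1797) = 4 · 1 = 4
Summing: (d * φ)(1797) = 1196 + 1196 + 4 + 4 = 2400.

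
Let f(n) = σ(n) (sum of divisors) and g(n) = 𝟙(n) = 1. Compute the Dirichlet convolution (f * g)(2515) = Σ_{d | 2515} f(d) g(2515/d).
(σ * 𝟙)(2515) = 3535

Divisors of 2515: [1, 5, 503, 2515]. For each d | 2515:
  d = 1: σ(1) · 𝟙(2515/1) = 1 · 1 = 1
  d = 5: σ(5) · 𝟙(2515/5) = 6 · 1 = 6
  d = 503: σ(503) · 𝟙(2515/503) = 504 · 1 = 504
  d = 2515: σ(2515) · 𝟙(2515/2515) = 3024 · 1 = 3024
Summing: (σ * 𝟙)(2515) = 1 + 6 + 504 + 3024 = 3535.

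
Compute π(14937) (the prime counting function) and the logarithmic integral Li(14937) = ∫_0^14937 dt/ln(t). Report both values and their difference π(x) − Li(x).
π(14937) = 1748;  Li(14937) ≈ 1770.07;  π(x) − Li(x) ≈ -22.07.

Direct count of primes ≤ 14937 gives π(14937) = 1748. Numerical evaluation of the logarithmic integral gives Li(14937) ≈ 1770.07. The difference π(x) − Li(x) ≈ -22.07 is typically negative for small/moderate x (Li(x) overestimates), though Littlewood's theorem shows this sign changes infinitely often.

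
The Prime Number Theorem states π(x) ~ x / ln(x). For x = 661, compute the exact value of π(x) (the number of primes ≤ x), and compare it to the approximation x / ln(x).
π(661) = 121;  x/ln(x) ≈ 101.79;  relative error ≈ 15.88%.

Directly count primes up to 661: π(661) = 121. The PNT approximation gives 661/ln(661) ≈ 661/6.49375 ≈ 101.79. Relative error (π(x) − x/ln(x)) / π(x) ≈ 15.88%; the approximation is known to undercount slightly (Li(x) is a better estimate).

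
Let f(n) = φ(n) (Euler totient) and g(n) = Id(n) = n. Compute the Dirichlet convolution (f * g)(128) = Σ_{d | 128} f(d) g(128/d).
(φ * Id)(128) = 576

Divisors of 128: [1, 2, 4, 8, 16, 32, 64, 128]. For each d | 128:
  d = 1: φ(1) · Id(128/1) = 1 · 128 = 128
  d = 2: φ(2) · Id(128/2) = 1 · 64 = 64
  d = 4: φ(4) · Id(128/4) = 2 · 32 = 64
  d = 8: φ(8) · Id(128/8) = 4 · 16 = 64
  d = 16: φ(16) · Id(128/16) = 8 · 8 = 64
  d = 32: φ(32) · Id(128/32) = 16 · 4 = 64
  d = 64: φ(64) · Id(128/64) = 32 · 2 = 64
  d = 128: φ(128) · Id(128/128) = 64 · 1 = 64
Summing: (φ * Id)(128) = 128 + 64 + 64 + 64 + 64 + 64 + 64 + 64 = 576.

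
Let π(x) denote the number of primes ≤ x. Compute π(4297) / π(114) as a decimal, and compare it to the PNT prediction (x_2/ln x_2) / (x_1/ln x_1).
π(4297)/π(114) = 590/30 ≈ 19.6667;  PNT prediction ≈ 21.3398.

π(114) = 30 and π(4297) = 590, so π(4297)/π(114) ≈ 19.6667. The PNT-predicted ratio is (4297/ln(4297)) / (114/ln(114)) ≈ 21.3398. The two agree to within a few percent, as expected.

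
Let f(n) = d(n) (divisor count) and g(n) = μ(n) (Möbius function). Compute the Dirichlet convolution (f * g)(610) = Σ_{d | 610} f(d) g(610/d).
(d * μ)(610) = 1

Divisors of 610: [1, 2, 5, 10, 61, 122, 305, 610]. For each d | 610:
  d = 1: d(1) · μ(610/1) = 1 · -1 = -1
  d = 2: d(2) · μ(610/2) = 2 · 1 = 2
  d = 5: d(5) · μ(610/5) = 2 · 1 = 2
  d = 10: d(10) · μ(610/10) = 4 · -1 = -4
  d = 61: d(61) · μ(610/61) = 2 · 1 = 2
  d = 122: d(122) · μ(610/122) = 4 · -1 = -4
  d = 305: d(305) · μ(610/305) = 4 · -1 = -4
  d = 610: d(610) · μ(610/610) = 8 · 1 = 8
Summing: (d * μ)(610) = -1 + 2 + 2 + -4 + 2 + -4 + -4 + 8 = 1.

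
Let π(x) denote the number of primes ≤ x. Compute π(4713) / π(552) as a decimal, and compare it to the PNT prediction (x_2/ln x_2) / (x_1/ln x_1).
π(4713)/π(552) = 635/101 ≈ 6.2871;  PNT prediction ≈ 6.3732.

π(552) = 101 and π(4713) = 635, so π(4713)/π(552) ≈ 6.2871. The PNT-predicted ratio is (4713/ln(4713)) / (552/ln(552)) ≈ 6.3732. The two agree to within a few percent, as expected.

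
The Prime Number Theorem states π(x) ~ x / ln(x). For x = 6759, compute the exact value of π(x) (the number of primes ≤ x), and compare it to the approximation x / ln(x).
π(6759) = 869;  x/ln(x) ≈ 766.45;  relative error ≈ 11.80%.

Directly count primes up to 6759: π(6759) = 869. The PNT approximation gives 6759/ln(6759) ≈ 6759/8.81863 ≈ 766.45. Relative error (π(x) − x/ln(x)) / π(x) ≈ 11.80%; the approximation is known to undercount slightly (Li(x) is a better estimate).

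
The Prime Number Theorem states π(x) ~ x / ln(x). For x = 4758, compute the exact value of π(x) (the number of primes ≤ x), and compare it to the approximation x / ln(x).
π(4758) = 640;  x/ln(x) ≈ 561.91;  relative error ≈ 12.20%.

Directly count primes up to 4758: π(4758) = 640. The PNT approximation gives 4758/ln(4758) ≈ 4758/8.46758 ≈ 561.91. Relative error (π(x) − x/ln(x)) / π(x) ≈ 12.20%; the approximation is known to undercount slightly (Li(x) is a better estimate).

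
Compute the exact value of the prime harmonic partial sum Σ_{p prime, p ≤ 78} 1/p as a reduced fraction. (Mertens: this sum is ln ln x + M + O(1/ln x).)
Σ 1/p = 71544353681891529224514036059/40729680599249024150621323470

π(78) = 21, so the primes ≤ 78 are [2, 3, 5, 7, 11, 13, 17, 19, 23, 29, 31, 37, 41, 43, 47, 53, 59, 61, 67, 71, 73]. Summing 1/p over these primes: 71544353681891529224514036059/40729680599249024150621323470 ≈ 1.7566. Mertens estimate ln ln(78) + 0.2615 ≈ 1.7332.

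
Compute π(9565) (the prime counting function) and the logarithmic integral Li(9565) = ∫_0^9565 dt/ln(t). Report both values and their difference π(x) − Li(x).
π(9565) = 1183;  Li(9565) ≈ 1198.79;  π(x) − Li(x) ≈ -15.79.

Direct count of primes ≤ 9565 gives π(9565) = 1183. Numerical evaluation of the logarithmic integral gives Li(9565) ≈ 1198.79. The difference π(x) − Li(x) ≈ -15.79 is typically negative for small/moderate x (Li(x) overestimates), though Littlewood's theorem shows this sign changes infinitely often.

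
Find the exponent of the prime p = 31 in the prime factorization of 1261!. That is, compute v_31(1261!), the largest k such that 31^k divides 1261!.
v_31(1261!) = 41

Legendre's formula: v_p(n!) = Σ_{k ≥ 1} ⌊n / p^k⌋. For p = 31, n = 1261, the terms are:
  ⌊1261/31^1⌋ = ⌊1261/31⌋ = 40
  ⌊1261/31^2⌋ = ⌊1261/961⌋ = 1
(the next term ⌊1261/31^3⌋ = 0, terminating the sum). Summing: v_31(1261!) = 40 + 1 = 41.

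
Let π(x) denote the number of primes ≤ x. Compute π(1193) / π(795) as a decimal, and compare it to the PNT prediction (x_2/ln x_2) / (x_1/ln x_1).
π(1193)/π(795) = 196/138 ≈ 1.4203;  PNT prediction ≈ 1.4147.

π(795) = 138 and π(1193) = 196, so π(1193)/π(795) ≈ 1.4203. The PNT-predicted ratio is (1193/ln(1193)) / (795/ln(795)) ≈ 1.4147. The two agree to within a few percent, as expected.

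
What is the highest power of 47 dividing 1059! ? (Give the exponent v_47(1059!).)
v_47(1059!) = 22

Legendre's formula: v_p(n!) = Σ_{k ≥ 1} ⌊n / p^k⌋. For p = 47, n = 1059, the terms are:
  ⌊1059/47^1⌋ = ⌊1059/47⌋ = 22
(the next term ⌊1059/47^2⌋ = 0, terminating the sum). Summing: v_47(1059!) = 22 = 22.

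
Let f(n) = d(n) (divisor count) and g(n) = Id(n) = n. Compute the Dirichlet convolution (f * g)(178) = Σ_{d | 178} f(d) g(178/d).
(d * Id)(178) = 364

Divisors of 178: [1, 2, 89, 178]. For each d | 178:
  d = 1: d(1) · Id(178/1) = 1 · 178 = 178
  d = 2: d(2) · Id(178/2) = 2 · 89 = 178
  d = 89: d(89) · Id(178/89) = 2 · 2 = 4
  d = 178: d(178) · Id(178/178) = 4 · 1 = 4
Summing: (d * Id)(178) = 178 + 178 + 4 + 4 = 364.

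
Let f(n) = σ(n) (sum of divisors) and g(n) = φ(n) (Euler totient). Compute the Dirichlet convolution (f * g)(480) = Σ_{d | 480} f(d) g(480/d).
(σ * φ)(480) = 11520

Divisors of 480: [1, 2, 3, 4, 5, 6, 8, 10, 12, 15, 16, 20, 24, 30, 32, 40, 48, 60, 80, 96, 120, 160, 240, 480]. For each d | 480:
  d = 1: σ(1) · φ(480/1) = 1 · 128 = 128
  d = 2: σ(2) · φ(480/2) = 3 · 64 = 192
  d = 3: σ(3) · φ(480/3) = 4 · 64 = 256
  d = 4: σ(4) · φ(480/4) = 7 · 32 = 224
  d = 5: σ(5) · φ(480/5) = 6 · 32 = 192
  d = 6: σ(6) · φ(480/6) = 12 · 32 = 384
  d = 8: σ(8) · φ(480/8) = 15 · 16 = 240
  d = 10: σ(10) · φ(480/10) = 18 · 16 = 288
  d = 12: σ(12) · φ(480/12) = 28 · 16 = 448
  d = 15: σ(15) · φ(480/15) = 24 · 16 = 384
  d = 16: σ(16) · φ(480/16) = 31 · 8 = 248
  d = 20: σ(20) · φ(480/20) = 42 · 8 = 336
  d = 24: σ(24) · φ(480/24) = 60 · 8 = 480
  d = 30: σ(30) · φ(480/30) = 72 · 8 = 576
  d = 32: σ(32) · φ(480/32) = 63 · 8 = 504
  d = 40: σ(40) · φ(480/40) = 90 · 4 = 360
  d = 48: σ(48) · φ(480/48) = 124 · 4 = 496
  d = 60: σ(60) · φ(480/60) = 168 · 4 = 672
  d = 80: σ(80) · φ(480/80) = 186 · 2 = 372
  d = 96: σ(96) · φ(480/96) = 252 · 4 = 1008
  d = 120: σ(120) · φ(480/120) = 360 · 2 = 720
  d = 160: σ(160) · φ(480/160) = 378 · 2 = 756
  d = 240: σ(240) · φ(480/240) = 744 · 1 = 744
  d = 480: σ(480) · φ(480/480) = 1512 · 1 = 1512
Summing: (σ * φ)(480) = 128 + 192 + 256 + 224 + 192 + 384 + 240 + 288 + 448 + 384 + 248 + 336 + 480 + 576 + 504 + 360 + 496 + 672 + 372 + 1008 + 720 + 756 + 744 + 1512 = 11520.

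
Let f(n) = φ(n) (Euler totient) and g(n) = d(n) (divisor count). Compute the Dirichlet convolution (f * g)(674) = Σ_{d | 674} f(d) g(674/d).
(φ * d)(674) = 1014

Divisors of 674: [1, 2, 337, 674]. For each d | 674:
  d = 1: φ(1) · d(674/1) = 1 · 4 = 4
  d = 2: φ(2) · d(674/2) = 1 · 2 = 2
  d = 337: φ(337) · d(674/337) = 336 · 2 = 672
  d = 674: φ(674) · d(674/674) = 336 · 1 = 336
Summing: (φ * d)(674) = 4 + 2 + 672 + 336 = 1014.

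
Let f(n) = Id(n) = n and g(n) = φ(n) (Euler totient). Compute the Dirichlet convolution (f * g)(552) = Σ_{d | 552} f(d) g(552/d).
(Id * φ)(552) = 4500

Divisors of 552: [1, 2, 3, 4, 6, 8, 12, 23, 24, 46, 69, 92, 138, 184, 276, 552]. For each d | 552:
  d = 1: Id(1) · φ(552/1) = 1 · 176 = 176
  d = 2: Id(2) · φ(552/2) = 2 · 88 = 176
  d = 3: Id(3) · φ(552/3) = 3 · 88 = 264
  d = 4: Id(4) · φ(552/4) = 4 · 44 = 176
  d = 6: Id(6) · φ(552/6) = 6 · 44 = 264
  d = 8: Id(8) · φ(552/8) = 8 · 44 = 352
  d = 12: Id(12) · φ(552/12) = 12 · 22 = 264
  d = 23: Id(23) · φ(552/23) = 23 · 8 = 184
  d = 24: Id(24) · φ(552/24) = 24 · 22 = 528
  d = 46: Id(46) · φ(552/46) = 46 · 4 = 184
  d = 69: Id(69) · φ(552/69) = 69 · 4 = 276
  d = 92: Id(92) · φ(552/92) = 92 · 2 = 184
  d = 138: Id(138) · φ(552/138) = 138 · 2 = 276
  d = 184: Id(184) · φ(552/184) = 184 · 2 = 368
  d = 276: Id(276) · φ(552/276) = 276 · 1 = 276
  d = 552: Id(552) · φ(552/552) = 552 · 1 = 552
Summing: (Id * φ)(552) = 176 + 176 + 264 + 176 + 264 + 352 + 264 + 184 + 528 + 184 + 276 + 184 + 276 + 368 + 276 + 552 = 4500.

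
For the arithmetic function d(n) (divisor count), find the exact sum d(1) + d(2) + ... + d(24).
Σ_{n ≤ 24} d(n) = 84

Compute d(n) for each 1 ≤ n ≤ 24: d(1) = 1, d(2) = 2, d(3) = 2, d(4) = 3, d(5) = 2, d(6) = 4, d(7) = 2, d(8) = 4, d(9) = 3, d(10) = 4, d(11) = 2, d(12) = 6, d(13) = 2, d(14) = 4, d(15) = 4, d(16) = 5, d(17) = 2, d(18) = 6, d(19) = 2, d(20) = 6, d(21) = 4, d(22) = 4, d(23) = 2, d(24) = 8. Summing all 24 values: 84. (Dirichlet's divisor formula: Σ_{n ≤ x} d(n) = x ln(x) + (2γ − 1) x + O(√x). For x = 24, the asymptotic estimate is ≈ 79.98.)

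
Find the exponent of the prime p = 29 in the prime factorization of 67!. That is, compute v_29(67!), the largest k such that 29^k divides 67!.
v_29(67!) = 2

Legendre's formula: v_p(n!) = Σ_{k ≥ 1} ⌊n / p^k⌋. For p = 29, n = 67, the terms are:
  ⌊67/29^1⌋ = ⌊67/29⌋ = 2
(the next term ⌊67/29^2⌋ = 0, terminating the sum). Summing: v_29(67!) = 2 = 2.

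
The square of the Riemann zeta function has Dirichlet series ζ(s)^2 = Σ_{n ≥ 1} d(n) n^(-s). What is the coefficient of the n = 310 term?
d(310) = 8

ζ(s)^2 = (Σ 1/m^s)(Σ 1/k^s). The coefficient of 1/n^s in the product is the number of ordered pairs (m, k) with mk = n, which equals d(n). For n = 310, divisors are [1, 2, 5, 10, 31, 62, 155, 310], so d(310) = 8.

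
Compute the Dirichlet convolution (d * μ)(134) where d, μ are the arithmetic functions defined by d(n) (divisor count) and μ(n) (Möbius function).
(d * μ)(134) = 1

Divisors of 134: [1, 2, 67, 134]. For each d | 134:
  d = 1: d(1) · μ(134/1) = 1 · 1 = 1
  d = 2: d(2) · μ(134/2) = 2 · -1 = -2
  d = 67: d(67) · μ(134/67) = 2 · -1 = -2
  d = 134: d(134) · μ(134/134) = 4 · 1 = 4
Summing: (d * μ)(134) = 1 + -2 + -2 + 4 = 1.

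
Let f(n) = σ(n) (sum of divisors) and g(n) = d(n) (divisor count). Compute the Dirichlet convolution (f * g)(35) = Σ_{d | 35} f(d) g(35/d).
(σ * d)(35) = 80

Divisors of 35: [1, 5, 7, 35]. For each d | 35:
  d = 1: σ(1) · d(35/1) = 1 · 4 = 4
  d = 5: σ(5) · d(35/5) = 6 · 2 = 12
  d = 7: σ(7) · d(35/7) = 8 · 2 = 16
  d = 35: σ(35) · d(35/35) = 48 · 1 = 48
Summing: (σ * d)(35) = 4 + 12 + 16 + 48 = 80.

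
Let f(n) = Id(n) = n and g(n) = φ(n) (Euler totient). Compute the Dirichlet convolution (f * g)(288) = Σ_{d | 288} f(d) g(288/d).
(Id * φ)(288) = 2352

Divisors of 288: [1, 2, 3, 4, 6, 8, 9, 12, 16, 18, 24, 32, 36, 48, 72, 96, 144, 288]. For each d | 288:
  d = 1: Id(1) · φ(288/1) = 1 · 96 = 96
  d = 2: Id(2) · φ(288/2) = 2 · 48 = 96
  d = 3: Id(3) · φ(288/3) = 3 · 32 = 96
  d = 4: Id(4) · φ(288/4) = 4 · 24 = 96
  d = 6: Id(6) · φ(288/6) = 6 · 16 = 96
  d = 8: Id(8) · φ(288/8) = 8 · 12 = 96
  d = 9: Id(9) · φ(288/9) = 9 · 16 = 144
  d = 12: Id(12) · φ(288/12) = 12 · 8 = 96
  d = 16: Id(16) · φ(288/16) = 16 · 6 = 96
  d = 18: Id(18) · φ(288/18) = 18 · 8 = 144
  d = 24: Id(24) · φ(288/24) = 24 · 4 = 96
  d = 32: Id(32) · φ(288/32) = 32 · 6 = 192
  d = 36: Id(36) · φ(288/36) = 36 · 4 = 144
  d = 48: Id(48) · φ(288/48) = 48 · 2 = 96
  d = 72: Id(72) · φ(288/72) = 72 · 2 = 144
  d = 96: Id(96) · φ(288/96) = 96 · 2 = 192
  d = 144: Id(144) · φ(288/144) = 144 · 1 = 144
  d = 288: Id(288) · φ(288/288) = 288 · 1 = 288
Summing: (Id * φ)(288) = 96 + 96 + 96 + 96 + 96 + 96 + 144 + 96 + 96 + 144 + 96 + 192 + 144 + 96 + 144 + 192 + 144 + 288 = 2352.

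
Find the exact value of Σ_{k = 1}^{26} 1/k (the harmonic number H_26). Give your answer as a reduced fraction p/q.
H_26 = 34395742267/8923714800

Direct summation: H_26 = 1 + 1/2 + ... + 1/26. The least common denominator is lcm(1, ..., 26) = 26771144400; over this denominator the numerator is 26771144400 + 13385572200 + 8923714800 + 6692786100 + 5354228880 + 4461857400 + 3824449200 + 3346393050 + 2974571600 + 2677114440 + 2433740400 + 2230928700 + 2059318800 + 1912224600 + 1784742960 + 1673196525 + 1574773200 + 1487285800 + 1409007600 + 1338557220 + 1274816400 + 1216870200 + 1163962800 + 1115464350 + 1070845776 + 1029659400 = 103187226801, so H_26 = 103187226801/26771144400; reducing by gcd(103187226801, 26771144400) = 3 gives 34395742267/8923714800 ≈ 3.85442. (The PNT-adjacent estimate ln(26) + γ ≈ 3.83531 matches within O(1/n).)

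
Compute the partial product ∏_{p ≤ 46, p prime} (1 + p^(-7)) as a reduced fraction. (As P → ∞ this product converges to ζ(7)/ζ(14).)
∏ = 520809220089538061022644224225580227698833285987386472597926245148089867161153104280287356125184/516528479137134655019209847872578550121603875954111837055841148542846145248143400719531810009375

The primes p ≤ 46 are [2, 3, 5, 7, 11, 13, 17, 19, 23, 29, 31, 37, 41, 43]. For each, (1 + 1/p^7) = (p^7 + 1)/p^7. Multiplying these fractions over p ∈ [2, 3, 5, 7, 11, 13, 17, 19, 23, 29, 31, 37, 41, 43] gives 520809220089538061022644224225580227698833285987386472597926245148089867161153104280287356125184/516528479137134655019209847872578550121603875954111837055841148542846145248143400719531810009375. (In the limit P → ∞ this tends to ζ(7)/ζ(14).)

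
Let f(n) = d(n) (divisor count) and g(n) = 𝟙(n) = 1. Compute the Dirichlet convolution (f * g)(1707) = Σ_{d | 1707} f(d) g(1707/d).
(d * 𝟙)(1707) = 9

Divisors of 1707: [1, 3, 569, 1707]. For each d | 1707:
  d = 1: d(1) · 𝟙(1707/1) = 1 · 1 = 1
  d = 3: d(3) · 𝟙(1707/3) = 2 · 1 = 2
  d = 569: d(569) · 𝟙(1707/569) = 2 · 1 = 2
  d = 1707: d(1707) · 𝟙(1707/1707) = 4 · 1 = 4
Summing: (d * 𝟙)(1707) = 1 + 2 + 2 + 4 = 9.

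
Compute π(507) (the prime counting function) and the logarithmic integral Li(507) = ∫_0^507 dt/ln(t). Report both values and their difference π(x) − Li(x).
π(507) = 96;  Li(507) ≈ 102.92;  π(x) − Li(x) ≈ -6.92.

Direct count of primes ≤ 507 gives π(507) = 96. Numerical evaluation of the logarithmic integral gives Li(507) ≈ 102.92. The difference π(x) − Li(x) ≈ -6.92 is typically negative for small/moderate x (Li(x) overestimates), though Littlewood's theorem shows this sign changes infinitely often.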